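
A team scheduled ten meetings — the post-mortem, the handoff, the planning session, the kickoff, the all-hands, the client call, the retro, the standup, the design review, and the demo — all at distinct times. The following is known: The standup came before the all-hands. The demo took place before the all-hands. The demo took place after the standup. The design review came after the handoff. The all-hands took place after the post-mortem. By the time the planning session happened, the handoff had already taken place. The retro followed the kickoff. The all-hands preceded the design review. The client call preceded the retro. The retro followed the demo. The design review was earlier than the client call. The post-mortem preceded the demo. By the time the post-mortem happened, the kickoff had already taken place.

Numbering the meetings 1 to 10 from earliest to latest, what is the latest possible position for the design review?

The design review must come before the client call and the retro — 2 meetings forced after it.
Everything else can be placed before the design review in some valid order, so the design review can sit as late as position 10 − 2 = 8.

8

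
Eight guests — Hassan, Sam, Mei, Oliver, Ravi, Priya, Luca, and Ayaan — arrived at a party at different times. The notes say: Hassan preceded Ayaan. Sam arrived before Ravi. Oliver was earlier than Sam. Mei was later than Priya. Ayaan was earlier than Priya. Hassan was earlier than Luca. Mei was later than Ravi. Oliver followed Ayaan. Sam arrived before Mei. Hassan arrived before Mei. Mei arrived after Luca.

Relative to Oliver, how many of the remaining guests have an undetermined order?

Forced before Oliver: Ayaan and Hassan; forced after Oliver: Mei, Ravi, and Sam.
That leaves Luca and Priya with no forced order relative to Oliver — 2.

2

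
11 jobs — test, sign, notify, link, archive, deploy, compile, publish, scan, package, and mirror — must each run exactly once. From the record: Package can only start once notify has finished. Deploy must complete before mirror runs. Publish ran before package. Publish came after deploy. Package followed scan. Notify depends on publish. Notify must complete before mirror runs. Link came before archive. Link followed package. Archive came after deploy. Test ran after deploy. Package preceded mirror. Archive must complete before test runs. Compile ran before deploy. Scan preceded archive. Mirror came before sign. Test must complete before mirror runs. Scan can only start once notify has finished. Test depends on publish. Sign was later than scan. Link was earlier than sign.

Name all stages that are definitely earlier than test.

archive, compile, deploy, link, notify, package, publish, scan

Directly stated before test: archive, deploy, and publish.
Compile reaches test via compile → deploy → test.
Link reaches test via link → archive → test.
Notify reaches test via notify → scan → archive → test.
Likewise package and scan each reach test by chaining the stated constraints.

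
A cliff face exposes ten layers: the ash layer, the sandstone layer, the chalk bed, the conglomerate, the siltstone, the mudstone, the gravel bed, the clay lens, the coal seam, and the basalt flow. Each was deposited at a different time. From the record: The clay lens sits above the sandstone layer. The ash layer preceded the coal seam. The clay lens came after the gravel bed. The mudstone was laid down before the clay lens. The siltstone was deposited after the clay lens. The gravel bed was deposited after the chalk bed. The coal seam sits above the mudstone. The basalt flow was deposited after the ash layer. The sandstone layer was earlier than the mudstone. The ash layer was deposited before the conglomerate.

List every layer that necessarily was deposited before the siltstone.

Directly stated before the siltstone: the clay lens.
The chalk bed reaches the siltstone via the chalk bed → the gravel bed → the clay lens → the siltstone.
The gravel bed reaches the siltstone via the gravel bed → the clay lens → the siltstone.
The mudstone reaches the siltstone via the mudstone → the clay lens → the siltstone.
Likewise the sandstone layer reaches the siltstone by chaining the stated constraints.
No chain forces the coal seam (or any of the others) ahead of the siltstone.

the chalk bed, the clay lens, the gravel bed, the mudstone, the sandstone layer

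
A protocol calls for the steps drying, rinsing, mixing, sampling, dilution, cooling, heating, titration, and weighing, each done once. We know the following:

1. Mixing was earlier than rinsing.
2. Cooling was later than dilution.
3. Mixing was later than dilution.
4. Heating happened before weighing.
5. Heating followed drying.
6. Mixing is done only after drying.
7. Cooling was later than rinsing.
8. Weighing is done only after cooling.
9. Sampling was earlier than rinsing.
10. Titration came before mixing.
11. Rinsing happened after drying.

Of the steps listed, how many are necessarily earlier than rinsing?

Directly stated before rinsing: drying, mixing, and sampling.
Dilution reaches rinsing via dilution → mixing → rinsing.
Titration reaches rinsing via titration → mixing → rinsing.
No chain forces heating (or any of the others) ahead of rinsing.
That's dilution, drying, mixing, sampling, and titration — 5 in all.

5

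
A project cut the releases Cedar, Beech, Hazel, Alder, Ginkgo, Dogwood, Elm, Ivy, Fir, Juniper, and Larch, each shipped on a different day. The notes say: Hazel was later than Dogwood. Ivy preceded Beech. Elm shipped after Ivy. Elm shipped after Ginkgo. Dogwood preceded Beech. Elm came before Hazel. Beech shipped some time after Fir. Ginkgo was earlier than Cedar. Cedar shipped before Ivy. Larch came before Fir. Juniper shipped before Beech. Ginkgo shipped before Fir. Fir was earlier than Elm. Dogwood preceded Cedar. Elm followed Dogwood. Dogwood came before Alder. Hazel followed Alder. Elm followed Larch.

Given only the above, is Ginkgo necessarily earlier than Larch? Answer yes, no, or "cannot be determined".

cannot be determined

No chain of stated constraints runs from Ginkgo to Larch, and none runs from Larch to Ginkgo either.
So the relative order of Ginkgo and Larch is not fixed by the given facts.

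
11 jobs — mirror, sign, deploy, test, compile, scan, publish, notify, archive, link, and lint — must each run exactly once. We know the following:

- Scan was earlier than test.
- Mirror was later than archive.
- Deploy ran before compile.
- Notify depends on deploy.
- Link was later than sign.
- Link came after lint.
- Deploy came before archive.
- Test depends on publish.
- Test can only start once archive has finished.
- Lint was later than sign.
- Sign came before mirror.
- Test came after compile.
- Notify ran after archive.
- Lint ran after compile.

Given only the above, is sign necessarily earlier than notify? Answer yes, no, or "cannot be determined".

No chain of stated constraints runs from sign to notify, and none runs from notify to sign either.
So the relative order of sign and notify is not fixed by the given facts.

cannot be determined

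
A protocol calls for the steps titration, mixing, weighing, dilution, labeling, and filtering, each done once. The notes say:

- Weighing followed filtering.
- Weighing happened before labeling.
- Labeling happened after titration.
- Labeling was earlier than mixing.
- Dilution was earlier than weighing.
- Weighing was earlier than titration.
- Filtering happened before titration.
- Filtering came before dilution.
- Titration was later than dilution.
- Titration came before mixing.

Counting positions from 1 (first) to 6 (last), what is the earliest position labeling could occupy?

Dilution, filtering, titration, and weighing must all come before labeling — 4 forced predecessors.
Nothing else is forced ahead of labeling, so its earliest slot is position 4 + 1 = 5.

5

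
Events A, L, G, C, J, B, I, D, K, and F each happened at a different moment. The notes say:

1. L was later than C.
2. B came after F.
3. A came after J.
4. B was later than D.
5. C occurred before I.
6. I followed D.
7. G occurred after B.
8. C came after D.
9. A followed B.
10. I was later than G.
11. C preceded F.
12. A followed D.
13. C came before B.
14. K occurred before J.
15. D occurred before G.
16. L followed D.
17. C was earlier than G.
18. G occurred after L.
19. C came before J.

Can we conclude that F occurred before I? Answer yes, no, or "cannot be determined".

Chain the constraints: F → B → G → I. Each link is directly stated, so F comes before I.

yes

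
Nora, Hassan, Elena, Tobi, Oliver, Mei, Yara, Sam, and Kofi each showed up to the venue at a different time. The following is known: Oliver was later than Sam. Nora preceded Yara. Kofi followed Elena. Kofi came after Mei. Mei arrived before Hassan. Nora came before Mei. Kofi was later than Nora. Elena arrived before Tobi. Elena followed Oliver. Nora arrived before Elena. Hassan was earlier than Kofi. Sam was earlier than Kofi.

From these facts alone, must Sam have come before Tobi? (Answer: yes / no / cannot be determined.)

yes

Chain the constraints: Sam → Oliver → Elena → Tobi. Each link is directly stated, so Sam comes before Tobi.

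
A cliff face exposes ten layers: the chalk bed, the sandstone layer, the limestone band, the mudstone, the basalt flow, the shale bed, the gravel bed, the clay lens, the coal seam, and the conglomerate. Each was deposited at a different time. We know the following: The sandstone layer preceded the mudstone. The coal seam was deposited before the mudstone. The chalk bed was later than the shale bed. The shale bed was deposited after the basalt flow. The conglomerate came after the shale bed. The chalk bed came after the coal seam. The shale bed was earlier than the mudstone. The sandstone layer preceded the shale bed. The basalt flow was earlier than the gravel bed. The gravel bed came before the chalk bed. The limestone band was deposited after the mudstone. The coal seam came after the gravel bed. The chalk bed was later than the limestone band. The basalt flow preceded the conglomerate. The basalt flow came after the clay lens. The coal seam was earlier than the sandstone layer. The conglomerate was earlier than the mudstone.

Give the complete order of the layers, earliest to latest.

The constraints fix every adjacent pair, so only one ordering works:
the clay lens → the basalt flow → the gravel bed → the coal seam → the sandstone layer → the shale bed → the conglomerate → the mudstone → the limestone band → the chalk bed.

the clay lens, the basalt flow, the gravel bed, the coal seam, the sandstone layer, the shale bed, the conglomerate, the mudstone, the limestone band, the chalk bed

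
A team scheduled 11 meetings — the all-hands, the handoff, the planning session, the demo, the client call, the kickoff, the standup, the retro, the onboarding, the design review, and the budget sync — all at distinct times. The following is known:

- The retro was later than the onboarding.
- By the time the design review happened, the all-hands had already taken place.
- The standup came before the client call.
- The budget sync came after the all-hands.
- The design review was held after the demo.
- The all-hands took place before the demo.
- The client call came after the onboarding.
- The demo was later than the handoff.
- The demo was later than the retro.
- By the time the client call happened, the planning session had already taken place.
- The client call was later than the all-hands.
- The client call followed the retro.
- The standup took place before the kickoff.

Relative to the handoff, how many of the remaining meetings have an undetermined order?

8

Forced after the handoff: the demo and the design review.
That leaves the all-hands, the budget sync, the client call, the kickoff, the onboarding, the planning session, the retro, and the standup with no forced order relative to the handoff — 8.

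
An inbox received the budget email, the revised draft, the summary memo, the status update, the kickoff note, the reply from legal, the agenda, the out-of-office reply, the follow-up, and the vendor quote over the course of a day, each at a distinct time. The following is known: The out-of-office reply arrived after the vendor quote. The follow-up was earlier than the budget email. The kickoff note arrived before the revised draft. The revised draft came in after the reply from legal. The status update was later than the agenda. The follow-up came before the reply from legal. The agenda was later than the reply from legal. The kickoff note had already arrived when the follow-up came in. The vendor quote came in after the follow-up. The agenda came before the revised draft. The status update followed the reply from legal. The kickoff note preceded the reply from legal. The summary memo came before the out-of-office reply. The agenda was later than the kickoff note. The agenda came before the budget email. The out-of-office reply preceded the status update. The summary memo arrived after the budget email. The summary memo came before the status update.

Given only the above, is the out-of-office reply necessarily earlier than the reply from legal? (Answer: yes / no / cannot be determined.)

no

Tracing the constraints gives the reply from legal → the agenda → the budget email → the summary memo → the out-of-office reply, so the reply from legal must come before the out-of-office reply.
That means the out-of-office reply cannot be before the reply from legal.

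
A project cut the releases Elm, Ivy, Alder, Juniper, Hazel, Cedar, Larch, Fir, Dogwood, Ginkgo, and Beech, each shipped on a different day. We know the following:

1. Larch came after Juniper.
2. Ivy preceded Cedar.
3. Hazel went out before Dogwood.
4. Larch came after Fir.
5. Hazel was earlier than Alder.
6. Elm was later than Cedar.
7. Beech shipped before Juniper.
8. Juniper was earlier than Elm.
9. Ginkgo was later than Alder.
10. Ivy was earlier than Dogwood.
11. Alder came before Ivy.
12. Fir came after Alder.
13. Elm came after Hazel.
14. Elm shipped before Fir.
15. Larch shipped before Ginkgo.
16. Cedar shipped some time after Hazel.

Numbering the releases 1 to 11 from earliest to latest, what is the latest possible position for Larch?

10

Larch must come before Ginkgo — 1 release forced after it.
Everything else can be placed before Larch in some valid order, so Larch can sit as late as position 11 − 1 = 10.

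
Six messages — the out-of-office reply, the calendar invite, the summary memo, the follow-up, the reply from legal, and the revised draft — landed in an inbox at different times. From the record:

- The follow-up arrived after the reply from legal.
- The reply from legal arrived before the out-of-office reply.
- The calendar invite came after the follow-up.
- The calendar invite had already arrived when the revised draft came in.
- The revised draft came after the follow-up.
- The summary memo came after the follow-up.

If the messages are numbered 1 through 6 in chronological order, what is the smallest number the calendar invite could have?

3

The follow-up and the reply from legal must both come before the calendar invite — 2 forced predecessors.
Nothing else is forced ahead of the calendar invite, so its earliest slot is position 2 + 1 = 3.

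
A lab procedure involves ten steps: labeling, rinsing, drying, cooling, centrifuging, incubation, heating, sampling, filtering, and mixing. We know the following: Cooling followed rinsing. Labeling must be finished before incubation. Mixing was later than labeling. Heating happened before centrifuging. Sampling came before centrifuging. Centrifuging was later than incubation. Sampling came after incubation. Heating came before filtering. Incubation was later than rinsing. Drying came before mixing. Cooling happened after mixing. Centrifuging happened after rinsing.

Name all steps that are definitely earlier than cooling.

Directly stated before cooling: mixing and rinsing.
Drying reaches cooling via drying → mixing → cooling.
Labeling reaches cooling via labeling → mixing → cooling.
No chain forces heating (or any of the others) ahead of cooling.

drying, labeling, mixing, rinsing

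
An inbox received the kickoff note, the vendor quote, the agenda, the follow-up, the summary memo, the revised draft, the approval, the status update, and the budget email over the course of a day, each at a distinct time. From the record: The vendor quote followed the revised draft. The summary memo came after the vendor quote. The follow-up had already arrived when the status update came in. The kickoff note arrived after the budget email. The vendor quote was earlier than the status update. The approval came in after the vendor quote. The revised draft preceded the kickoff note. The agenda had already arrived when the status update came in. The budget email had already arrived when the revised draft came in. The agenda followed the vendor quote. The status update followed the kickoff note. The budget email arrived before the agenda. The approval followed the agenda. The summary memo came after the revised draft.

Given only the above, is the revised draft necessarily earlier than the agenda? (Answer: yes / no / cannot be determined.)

Chain the constraints: the revised draft → the vendor quote → the agenda. Each link is directly stated, so the revised draft comes before the agenda.

yes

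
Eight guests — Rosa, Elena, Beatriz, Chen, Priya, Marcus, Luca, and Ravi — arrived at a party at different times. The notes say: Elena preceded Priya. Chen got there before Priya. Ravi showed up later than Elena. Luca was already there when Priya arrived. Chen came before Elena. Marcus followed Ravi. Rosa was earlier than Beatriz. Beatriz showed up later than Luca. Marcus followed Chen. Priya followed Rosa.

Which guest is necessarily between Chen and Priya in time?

Tracing the constraints gives Chen → Elena → Priya, so Elena sits after Chen and before Priya.
No other guest is forced both after Chen and before Priya.

Elena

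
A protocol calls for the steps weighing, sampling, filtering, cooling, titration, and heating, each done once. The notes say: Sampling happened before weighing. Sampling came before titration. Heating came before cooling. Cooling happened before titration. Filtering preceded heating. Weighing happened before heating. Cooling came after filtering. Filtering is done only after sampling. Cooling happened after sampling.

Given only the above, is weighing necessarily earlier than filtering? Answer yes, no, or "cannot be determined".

No chain of stated constraints runs from weighing to filtering, and none runs from filtering to weighing either.
So the relative order of weighing and filtering is not fixed by the given facts.

cannot be determined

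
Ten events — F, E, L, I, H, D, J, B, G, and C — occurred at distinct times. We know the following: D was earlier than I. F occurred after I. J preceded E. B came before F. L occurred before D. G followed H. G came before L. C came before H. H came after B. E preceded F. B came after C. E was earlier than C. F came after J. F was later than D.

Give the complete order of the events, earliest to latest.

The constraints fix every adjacent pair, so only one ordering works:
J → E → C → B → H → G → L → D → I → F.

J, E, C, B, H, G, L, D, I, F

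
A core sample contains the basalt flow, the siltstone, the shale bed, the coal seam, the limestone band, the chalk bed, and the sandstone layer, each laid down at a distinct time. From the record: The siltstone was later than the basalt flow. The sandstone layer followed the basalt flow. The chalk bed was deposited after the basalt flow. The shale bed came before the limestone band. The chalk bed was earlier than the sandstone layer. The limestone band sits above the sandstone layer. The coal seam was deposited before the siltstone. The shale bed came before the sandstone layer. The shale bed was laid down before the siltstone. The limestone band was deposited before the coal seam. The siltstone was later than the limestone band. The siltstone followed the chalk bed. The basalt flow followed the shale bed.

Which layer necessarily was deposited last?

Every other layer has a chain of constraints placing it before the siltstone, so the siltstone is last.

the siltstone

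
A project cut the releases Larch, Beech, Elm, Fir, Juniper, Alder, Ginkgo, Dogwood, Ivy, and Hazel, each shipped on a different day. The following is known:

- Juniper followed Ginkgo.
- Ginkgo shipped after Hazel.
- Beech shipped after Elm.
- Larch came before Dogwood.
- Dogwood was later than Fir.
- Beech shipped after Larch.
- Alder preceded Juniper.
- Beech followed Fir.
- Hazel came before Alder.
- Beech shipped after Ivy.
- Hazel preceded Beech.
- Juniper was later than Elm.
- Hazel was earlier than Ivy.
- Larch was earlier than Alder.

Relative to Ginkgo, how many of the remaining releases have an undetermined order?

7

Forced before Ginkgo: Hazel; forced after Ginkgo: Juniper.
That leaves Alder, Beech, Dogwood, Elm, Fir, Ivy, and Larch with no forced order relative to Ginkgo — 7.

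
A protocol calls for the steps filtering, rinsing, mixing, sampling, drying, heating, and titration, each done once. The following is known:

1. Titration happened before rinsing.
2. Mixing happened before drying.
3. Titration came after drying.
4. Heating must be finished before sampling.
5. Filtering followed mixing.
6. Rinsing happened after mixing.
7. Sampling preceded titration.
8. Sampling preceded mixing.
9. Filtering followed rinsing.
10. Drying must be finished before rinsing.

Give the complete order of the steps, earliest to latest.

heating, sampling, mixing, drying, titration, rinsing, filtering

The constraints fix every adjacent pair, so only one ordering works:
heating → sampling → mixing → drying → titration → rinsing → filtering.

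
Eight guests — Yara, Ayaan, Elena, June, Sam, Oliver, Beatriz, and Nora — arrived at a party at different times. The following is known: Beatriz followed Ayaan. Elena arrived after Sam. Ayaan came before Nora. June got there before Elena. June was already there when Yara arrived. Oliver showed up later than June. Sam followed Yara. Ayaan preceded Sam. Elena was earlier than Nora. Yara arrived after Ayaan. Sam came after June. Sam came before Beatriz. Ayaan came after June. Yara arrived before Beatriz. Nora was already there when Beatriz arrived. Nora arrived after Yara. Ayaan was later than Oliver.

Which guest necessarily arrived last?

Beatriz

Every other guest has a chain of constraints placing them before Beatriz, so Beatriz is last.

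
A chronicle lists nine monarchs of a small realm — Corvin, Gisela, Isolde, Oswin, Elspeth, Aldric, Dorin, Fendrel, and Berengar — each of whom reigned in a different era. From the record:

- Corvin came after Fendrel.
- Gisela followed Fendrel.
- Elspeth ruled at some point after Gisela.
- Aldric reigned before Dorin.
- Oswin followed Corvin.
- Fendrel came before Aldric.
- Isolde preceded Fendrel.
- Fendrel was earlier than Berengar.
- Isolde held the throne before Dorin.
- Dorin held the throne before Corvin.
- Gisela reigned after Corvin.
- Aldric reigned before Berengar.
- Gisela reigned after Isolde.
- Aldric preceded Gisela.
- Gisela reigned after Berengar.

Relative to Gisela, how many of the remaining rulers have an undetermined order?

1

Forced before Gisela: Aldric, Berengar, Corvin, Dorin, Fendrel, and Isolde; forced after Gisela: Elspeth.
That leaves Oswin with no forced order relative to Gisela — 1.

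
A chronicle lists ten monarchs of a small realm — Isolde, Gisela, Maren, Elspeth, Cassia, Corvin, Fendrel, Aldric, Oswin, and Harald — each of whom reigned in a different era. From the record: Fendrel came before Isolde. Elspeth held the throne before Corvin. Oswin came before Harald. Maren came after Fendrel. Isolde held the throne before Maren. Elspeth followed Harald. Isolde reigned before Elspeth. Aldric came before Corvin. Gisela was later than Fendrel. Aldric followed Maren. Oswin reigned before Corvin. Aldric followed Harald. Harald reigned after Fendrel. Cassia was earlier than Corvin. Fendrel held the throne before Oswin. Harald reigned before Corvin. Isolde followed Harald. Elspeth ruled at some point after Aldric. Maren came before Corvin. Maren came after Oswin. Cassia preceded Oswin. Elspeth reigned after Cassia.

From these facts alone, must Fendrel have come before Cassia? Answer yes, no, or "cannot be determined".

cannot be determined

No chain of stated constraints runs from Fendrel to Cassia, and none runs from Cassia to Fendrel either.
So the relative order of Fendrel and Cassia is not fixed by the given facts.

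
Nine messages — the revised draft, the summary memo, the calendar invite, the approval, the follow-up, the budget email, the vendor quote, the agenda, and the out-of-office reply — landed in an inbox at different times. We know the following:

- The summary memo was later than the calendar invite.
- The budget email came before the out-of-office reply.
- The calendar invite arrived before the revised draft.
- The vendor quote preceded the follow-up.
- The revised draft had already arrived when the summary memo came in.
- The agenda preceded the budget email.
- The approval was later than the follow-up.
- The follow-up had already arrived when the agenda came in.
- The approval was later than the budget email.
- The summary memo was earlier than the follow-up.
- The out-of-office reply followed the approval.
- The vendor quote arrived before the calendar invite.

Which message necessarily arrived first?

The vendor quote has a chain of constraints placing it before every other message, so the vendor quote must be first.

the vendor quote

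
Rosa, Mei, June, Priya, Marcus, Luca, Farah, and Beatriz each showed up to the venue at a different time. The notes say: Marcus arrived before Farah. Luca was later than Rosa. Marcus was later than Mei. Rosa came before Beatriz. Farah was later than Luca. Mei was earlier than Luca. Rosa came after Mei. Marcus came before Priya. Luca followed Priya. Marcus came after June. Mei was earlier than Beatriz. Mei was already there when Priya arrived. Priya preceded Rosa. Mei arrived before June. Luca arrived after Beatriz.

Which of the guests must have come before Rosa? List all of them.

June, Marcus, Mei, Priya

Directly stated before Rosa: Mei and Priya.
June reaches Rosa via June → Marcus → Priya → Rosa.
Marcus reaches Rosa via Marcus → Priya → Rosa.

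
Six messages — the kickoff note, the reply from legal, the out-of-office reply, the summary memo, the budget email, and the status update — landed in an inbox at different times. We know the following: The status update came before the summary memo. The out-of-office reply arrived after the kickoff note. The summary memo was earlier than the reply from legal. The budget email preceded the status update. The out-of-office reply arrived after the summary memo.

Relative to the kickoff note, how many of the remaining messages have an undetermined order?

Forced after the kickoff note: the out-of-office reply.
That leaves the budget email, the reply from legal, the status update, and the summary memo with no forced order relative to the kickoff note — 4.

4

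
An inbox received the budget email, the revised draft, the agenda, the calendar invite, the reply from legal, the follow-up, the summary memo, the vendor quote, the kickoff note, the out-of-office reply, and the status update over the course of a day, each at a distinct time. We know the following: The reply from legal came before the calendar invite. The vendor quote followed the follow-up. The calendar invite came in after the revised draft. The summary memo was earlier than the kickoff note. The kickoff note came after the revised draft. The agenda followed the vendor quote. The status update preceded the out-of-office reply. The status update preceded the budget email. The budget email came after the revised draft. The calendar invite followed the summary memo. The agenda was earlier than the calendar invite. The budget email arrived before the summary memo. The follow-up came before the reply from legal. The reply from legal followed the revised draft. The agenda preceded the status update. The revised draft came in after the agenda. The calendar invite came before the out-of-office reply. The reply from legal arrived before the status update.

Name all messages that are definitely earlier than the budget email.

the agenda, the follow-up, the reply from legal, the revised draft, the status update, the vendor quote

Directly stated before the budget email: the revised draft and the status update.
The agenda reaches the budget email via the agenda → the revised draft → the budget email.
The follow-up reaches the budget email via the follow-up → the reply from legal → the status update → the budget email.
The reply from legal reaches the budget email via the reply from legal → the status update → the budget email.
Likewise the vendor quote reaches the budget email by chaining the stated constraints.
No chain forces the summary memo (or any of the others) ahead of the budget email.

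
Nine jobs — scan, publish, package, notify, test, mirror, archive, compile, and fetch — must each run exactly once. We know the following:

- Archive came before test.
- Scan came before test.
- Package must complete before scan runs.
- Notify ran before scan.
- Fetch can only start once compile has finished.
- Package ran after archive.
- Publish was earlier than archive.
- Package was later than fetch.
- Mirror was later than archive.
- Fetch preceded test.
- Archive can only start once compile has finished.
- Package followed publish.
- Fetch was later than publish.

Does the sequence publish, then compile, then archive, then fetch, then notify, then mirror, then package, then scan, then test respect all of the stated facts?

yes

Check each stated constraint against the proposed order — e.g. archive is ahead of test; publish is ahead of package. Every pair is in the required order; nothing is violated.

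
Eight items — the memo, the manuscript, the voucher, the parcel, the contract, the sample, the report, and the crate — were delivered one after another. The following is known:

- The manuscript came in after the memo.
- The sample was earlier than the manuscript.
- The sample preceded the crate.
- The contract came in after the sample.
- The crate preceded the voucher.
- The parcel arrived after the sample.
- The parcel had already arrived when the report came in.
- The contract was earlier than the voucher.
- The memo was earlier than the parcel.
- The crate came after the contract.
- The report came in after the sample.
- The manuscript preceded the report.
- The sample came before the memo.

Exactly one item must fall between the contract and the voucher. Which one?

the crate

Tracing the constraints gives the contract → the crate → the voucher, so the crate sits after the contract and before the voucher.
No other item is forced both after the contract and before the voucher.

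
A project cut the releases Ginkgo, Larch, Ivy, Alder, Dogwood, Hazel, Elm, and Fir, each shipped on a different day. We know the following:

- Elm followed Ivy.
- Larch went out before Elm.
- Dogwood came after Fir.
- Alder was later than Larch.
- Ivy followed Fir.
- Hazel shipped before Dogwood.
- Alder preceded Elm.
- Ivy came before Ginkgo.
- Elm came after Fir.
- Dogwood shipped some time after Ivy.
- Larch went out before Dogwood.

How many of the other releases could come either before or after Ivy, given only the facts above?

3

Forced before Ivy: Fir; forced after Ivy: Dogwood, Elm, and Ginkgo.
That leaves Alder, Hazel, and Larch with no forced order relative to Ivy — 3.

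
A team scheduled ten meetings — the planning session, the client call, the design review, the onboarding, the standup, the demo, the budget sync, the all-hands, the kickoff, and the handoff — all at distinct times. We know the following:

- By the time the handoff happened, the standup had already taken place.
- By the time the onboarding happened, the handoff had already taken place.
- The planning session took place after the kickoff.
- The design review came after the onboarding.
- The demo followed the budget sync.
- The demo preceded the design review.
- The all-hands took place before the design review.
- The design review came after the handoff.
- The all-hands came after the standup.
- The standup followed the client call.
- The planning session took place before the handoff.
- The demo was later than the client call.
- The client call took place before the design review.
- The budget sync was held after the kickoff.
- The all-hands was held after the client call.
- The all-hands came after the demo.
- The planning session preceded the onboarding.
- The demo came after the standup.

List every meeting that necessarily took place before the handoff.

Directly stated before the handoff: the planning session and the standup.
The client call reaches the handoff via the client call → the standup → the handoff.
The kickoff reaches the handoff via the kickoff → the planning session → the handoff.

the client call, the kickoff, the planning session, the standup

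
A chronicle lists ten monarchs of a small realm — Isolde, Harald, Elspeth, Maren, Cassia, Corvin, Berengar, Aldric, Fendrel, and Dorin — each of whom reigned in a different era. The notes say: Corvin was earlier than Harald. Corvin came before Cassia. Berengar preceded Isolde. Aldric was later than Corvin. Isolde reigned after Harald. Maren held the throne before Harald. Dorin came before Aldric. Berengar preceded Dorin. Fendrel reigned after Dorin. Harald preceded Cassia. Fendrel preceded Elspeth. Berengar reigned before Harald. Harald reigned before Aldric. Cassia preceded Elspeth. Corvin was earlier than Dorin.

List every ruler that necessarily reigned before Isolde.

Berengar, Corvin, Harald, Maren

Directly stated before Isolde: Berengar and Harald.
Corvin reaches Isolde via Corvin → Harald → Isolde.
Maren reaches Isolde via Maren → Harald → Isolde.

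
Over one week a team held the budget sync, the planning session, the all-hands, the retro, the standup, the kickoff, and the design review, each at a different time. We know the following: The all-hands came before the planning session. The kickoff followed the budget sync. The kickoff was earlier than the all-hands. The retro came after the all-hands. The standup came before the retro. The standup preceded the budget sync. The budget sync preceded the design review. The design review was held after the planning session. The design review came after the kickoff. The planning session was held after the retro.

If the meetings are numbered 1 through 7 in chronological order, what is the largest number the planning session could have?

The planning session must come before the design review — 1 meeting forced after it.
Everything else can be placed before the planning session in some valid order, so the planning session can sit as late as position 7 − 1 = 6.

6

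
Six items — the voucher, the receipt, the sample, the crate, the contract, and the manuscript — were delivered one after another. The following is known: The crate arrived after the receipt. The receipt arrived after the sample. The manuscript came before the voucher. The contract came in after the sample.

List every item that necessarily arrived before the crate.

the receipt, the sample

Directly stated before the crate: the receipt.
The sample reaches the crate via the sample → the receipt → the crate.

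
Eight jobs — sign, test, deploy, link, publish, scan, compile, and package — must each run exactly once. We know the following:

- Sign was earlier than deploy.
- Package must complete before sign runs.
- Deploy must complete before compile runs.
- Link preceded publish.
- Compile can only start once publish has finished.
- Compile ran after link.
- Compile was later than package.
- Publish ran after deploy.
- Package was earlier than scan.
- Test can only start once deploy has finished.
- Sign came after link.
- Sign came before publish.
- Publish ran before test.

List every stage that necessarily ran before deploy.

link, package, sign

Directly stated before deploy: sign.
Link reaches deploy via link → sign → deploy.
Package reaches deploy via package → sign → deploy.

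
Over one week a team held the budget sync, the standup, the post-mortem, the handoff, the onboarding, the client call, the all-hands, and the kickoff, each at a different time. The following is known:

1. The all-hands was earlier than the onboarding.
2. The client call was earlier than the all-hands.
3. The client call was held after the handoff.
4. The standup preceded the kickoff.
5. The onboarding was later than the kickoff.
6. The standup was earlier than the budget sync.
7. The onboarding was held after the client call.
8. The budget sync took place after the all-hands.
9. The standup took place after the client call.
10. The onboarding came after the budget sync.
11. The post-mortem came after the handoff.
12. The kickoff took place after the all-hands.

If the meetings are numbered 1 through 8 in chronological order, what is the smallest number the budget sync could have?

5

The all-hands, the client call, the handoff, and the standup must all come before the budget sync — 4 forced predecessors.
Nothing else is forced ahead of the budget sync, so its earliest slot is position 4 + 1 = 5.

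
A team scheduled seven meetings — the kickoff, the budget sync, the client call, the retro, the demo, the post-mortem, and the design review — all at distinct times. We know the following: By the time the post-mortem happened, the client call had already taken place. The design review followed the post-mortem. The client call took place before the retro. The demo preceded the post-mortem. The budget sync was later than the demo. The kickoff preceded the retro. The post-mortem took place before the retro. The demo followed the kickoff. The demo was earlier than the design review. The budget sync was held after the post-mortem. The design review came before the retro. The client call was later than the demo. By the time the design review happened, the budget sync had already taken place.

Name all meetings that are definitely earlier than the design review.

Directly stated before the design review: the budget sync, the demo, and the post-mortem.
The client call reaches the design review via the client call → the post-mortem → the design review.
The kickoff reaches the design review via the kickoff → the demo → the design review.
No chain forces the retro ahead of the design review.

the budget sync, the client call, the demo, the kickoff, the post-mortem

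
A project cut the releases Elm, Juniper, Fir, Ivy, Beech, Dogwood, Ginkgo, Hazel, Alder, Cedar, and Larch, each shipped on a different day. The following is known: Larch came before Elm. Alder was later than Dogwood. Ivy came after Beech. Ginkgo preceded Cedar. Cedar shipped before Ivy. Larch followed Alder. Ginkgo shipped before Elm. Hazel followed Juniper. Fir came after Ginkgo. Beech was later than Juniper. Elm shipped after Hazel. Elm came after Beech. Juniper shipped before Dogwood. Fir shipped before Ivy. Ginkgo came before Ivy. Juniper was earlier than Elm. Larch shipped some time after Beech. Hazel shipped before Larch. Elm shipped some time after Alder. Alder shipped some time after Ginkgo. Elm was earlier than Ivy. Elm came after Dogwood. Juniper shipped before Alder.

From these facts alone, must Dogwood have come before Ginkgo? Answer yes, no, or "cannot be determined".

No chain of stated constraints runs from Dogwood to Ginkgo, and none runs from Ginkgo to Dogwood either.
So the relative order of Dogwood and Ginkgo is not fixed by the given facts.

cannot be determined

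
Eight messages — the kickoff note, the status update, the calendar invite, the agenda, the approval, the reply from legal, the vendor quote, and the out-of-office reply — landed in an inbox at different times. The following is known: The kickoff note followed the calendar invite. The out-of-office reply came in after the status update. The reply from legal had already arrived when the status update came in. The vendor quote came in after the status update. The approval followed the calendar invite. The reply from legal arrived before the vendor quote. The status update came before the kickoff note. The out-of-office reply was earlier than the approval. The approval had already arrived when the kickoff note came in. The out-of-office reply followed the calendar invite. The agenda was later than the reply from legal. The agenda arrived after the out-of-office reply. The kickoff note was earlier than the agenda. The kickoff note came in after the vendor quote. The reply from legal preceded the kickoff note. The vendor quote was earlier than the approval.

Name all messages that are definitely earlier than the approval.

the calendar invite, the out-of-office reply, the reply from legal, the status update, the vendor quote

Directly stated before the approval: the calendar invite, the out-of-office reply, and the vendor quote.
The reply from legal reaches the approval via the reply from legal → the vendor quote → the approval.
The status update reaches the approval via the status update → the out-of-office reply → the approval.
No chain forces the agenda (or any of the others) ahead of the approval.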